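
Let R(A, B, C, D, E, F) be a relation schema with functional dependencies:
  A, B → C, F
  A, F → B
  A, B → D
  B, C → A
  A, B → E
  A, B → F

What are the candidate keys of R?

{A, B} is a candidate key since {A, B}⁺ = {A, B, C, D, E, F} covers every attribute.
{A, F} is a candidate key since {A, F}⁺ = {A, B, C, D, E, F} covers every attribute.
{B, C} is a candidate key since {B, C}⁺ = {A, B, C, D, E, F} covers every attribute.
Any other superkey properly contains one of these, so there are no further candidate keys.

{A, B}, {A, F}, {B, C}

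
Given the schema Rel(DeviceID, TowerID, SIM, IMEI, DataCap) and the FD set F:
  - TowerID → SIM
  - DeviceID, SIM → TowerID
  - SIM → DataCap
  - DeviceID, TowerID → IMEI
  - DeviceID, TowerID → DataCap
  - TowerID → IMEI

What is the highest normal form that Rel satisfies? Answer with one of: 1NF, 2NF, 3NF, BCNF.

1NF

Candidate keys: {DeviceID, SIM}, {DeviceID, TowerID}. Prime attributes: {DeviceID, SIM, TowerID}.
For TowerID → SIM we have {TowerID}⁺ = {DataCap, IMEI, SIM, TowerID}; {TowerID} is not a superkey, so BCNF fails.
SIM → DataCap determines the non-prime attribute {DataCap} from a non-superkey — 3NF is violated.
The proper key subset {SIM} of {DeviceID, SIM} determines non-prime {DataCap}, so the relation is not even in 2NF.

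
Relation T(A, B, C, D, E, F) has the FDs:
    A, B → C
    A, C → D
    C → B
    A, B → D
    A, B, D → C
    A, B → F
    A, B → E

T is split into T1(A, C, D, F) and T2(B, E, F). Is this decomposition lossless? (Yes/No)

No

T1 ∩ T2 = {F}; its closure under F is {F}.
Neither T1 nor T2 is contained in that closure, so the decomposition is lossy.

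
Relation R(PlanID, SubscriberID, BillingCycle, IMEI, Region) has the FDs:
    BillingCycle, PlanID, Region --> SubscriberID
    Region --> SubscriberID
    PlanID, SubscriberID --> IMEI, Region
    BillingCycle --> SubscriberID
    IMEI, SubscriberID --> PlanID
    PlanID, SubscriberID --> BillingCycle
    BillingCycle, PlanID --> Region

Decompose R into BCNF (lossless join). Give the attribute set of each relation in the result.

Candidate keys of the original relation: {BillingCycle, IMEI}, {BillingCycle, PlanID}, {IMEI, Region}, {IMEI, SubscriberID}, {PlanID, Region}, {PlanID, SubscriberID}.
Within {BillingCycle, IMEI, PlanID, Region, SubscriberID}: {Region}⁺ ∩ {BillingCycle, IMEI, PlanID, Region, SubscriberID} = {Region, SubscriberID}, not the whole set, so Region --> SubscriberID violates BCNF; decompose into {Region, SubscriberID} and {BillingCycle, IMEI, PlanID, Region}.
{Region, SubscriberID} has no BCNF violation.
{BillingCycle, IMEI, PlanID, Region} has no BCNF violation.

{BillingCycle, IMEI, PlanID, Region}; {Region, SubscriberID}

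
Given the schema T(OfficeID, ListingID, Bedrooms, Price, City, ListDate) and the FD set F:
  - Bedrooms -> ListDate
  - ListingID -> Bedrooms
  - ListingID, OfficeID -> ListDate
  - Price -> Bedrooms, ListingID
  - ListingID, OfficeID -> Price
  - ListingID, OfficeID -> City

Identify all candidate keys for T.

No FD produces {OfficeID}, so it must be in every candidate key.
{ListingID, OfficeID}⁺ = {Bedrooms, City, ListDate, ListingID, OfficeID, Price} — all of the relation — so {ListingID, OfficeID} is a candidate key.
{OfficeID, Price}⁺ = {Bedrooms, City, ListDate, ListingID, OfficeID, Price} — all of the relation — so {OfficeID, Price} is a candidate key.
No proper subset of any of these is a key, and no other minimal superkey exists.

{ListingID, OfficeID}, {OfficeID, Price}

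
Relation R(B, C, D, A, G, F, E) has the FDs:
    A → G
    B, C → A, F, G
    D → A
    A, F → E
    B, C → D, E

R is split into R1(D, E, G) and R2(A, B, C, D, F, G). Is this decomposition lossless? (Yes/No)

Common attributes: {D, G}; their closure is {A, D, G}.
The closure covers neither R1 nor R2 entirely; the join is not lossless.

No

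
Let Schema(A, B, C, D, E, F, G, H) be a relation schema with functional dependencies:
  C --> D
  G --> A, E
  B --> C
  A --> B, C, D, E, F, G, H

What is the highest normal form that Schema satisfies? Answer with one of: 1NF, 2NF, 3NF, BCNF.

Candidate keys: {A}, {G}. Prime attributes: {A, G}.
For C --> D we have {C}⁺ = {C, D}; {C} is not a superkey, so BCNF fails.
Because {D} is non-prime and the left side of C --> D is not a superkey, the relation is not in 3NF.
Every candidate key is a single attribute, so no partial dependency is possible; 2NF holds.

2NF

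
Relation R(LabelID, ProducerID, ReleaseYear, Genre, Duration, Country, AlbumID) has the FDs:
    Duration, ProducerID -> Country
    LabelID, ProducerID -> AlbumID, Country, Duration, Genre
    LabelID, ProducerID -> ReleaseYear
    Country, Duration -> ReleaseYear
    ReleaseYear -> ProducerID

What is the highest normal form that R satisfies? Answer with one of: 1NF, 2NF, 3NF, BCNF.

3NF

Candidate keys: {Country, Duration, LabelID}, {LabelID, ProducerID}, {LabelID, ReleaseYear}. Prime attributes: {Country, Duration, LabelID, ProducerID, ReleaseYear}.
For Duration, ProducerID -> Country we have {Duration, ProducerID}⁺ = {Country, Duration, ProducerID, ReleaseYear}; {Duration, ProducerID} is not a superkey, so BCNF fails.
But every attribute on its right side ({Country}) is prime, and the same holds for every other non-superkey FD, so 3NF still holds.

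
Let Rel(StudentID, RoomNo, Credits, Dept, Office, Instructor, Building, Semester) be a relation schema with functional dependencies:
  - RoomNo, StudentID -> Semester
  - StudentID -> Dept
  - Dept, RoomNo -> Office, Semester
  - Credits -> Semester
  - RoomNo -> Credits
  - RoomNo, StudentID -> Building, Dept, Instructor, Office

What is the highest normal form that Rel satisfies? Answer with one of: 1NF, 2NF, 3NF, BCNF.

1NF

Candidate key: {RoomNo, StudentID}. Prime attributes: {RoomNo, StudentID}.
StudentID -> Dept: {StudentID}⁺ = {Dept, StudentID}, which is not all of the attributes, so the left side is not a superkey — BCNF is violated.
Because {Dept} is non-prime and the left side of StudentID -> Dept is not a superkey, the relation is not in 3NF.
Since {RoomNo} ⊂ {RoomNo, StudentID} and {RoomNo}⁺ ⊇ {Credits, Semester} with {Credits, Semester} non-prime, there is a partial dependency; 2NF fails.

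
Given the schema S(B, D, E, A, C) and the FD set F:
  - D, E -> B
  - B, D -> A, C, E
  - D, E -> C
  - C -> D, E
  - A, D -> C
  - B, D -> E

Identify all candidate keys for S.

{A, D}, {B, D}, {C}, {D, E}

{C} is a candidate key since {C}⁺ = {A, B, C, D, E} covers every attribute.
{A, D} is a candidate key since {A, D}⁺ = {A, B, C, D, E} covers every attribute.
{B, D} is a candidate key since {B, D}⁺ = {A, B, C, D, E} covers every attribute.
{D, E} is a candidate key since {D, E}⁺ = {A, B, C, D, E} covers every attribute.
These are minimal and exhaustive — every other superkey contains one of them.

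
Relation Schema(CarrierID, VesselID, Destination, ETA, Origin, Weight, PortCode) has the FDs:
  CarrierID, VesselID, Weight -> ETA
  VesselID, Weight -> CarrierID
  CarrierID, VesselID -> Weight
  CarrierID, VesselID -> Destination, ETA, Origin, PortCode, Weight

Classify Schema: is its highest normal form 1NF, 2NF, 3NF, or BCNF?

Candidate keys: {CarrierID, VesselID}, {VesselID, Weight}. Prime attributes: {CarrierID, VesselID, Weight}.
The left-hand side of every FD is a superkey, so BCNF is satisfied.

BCNF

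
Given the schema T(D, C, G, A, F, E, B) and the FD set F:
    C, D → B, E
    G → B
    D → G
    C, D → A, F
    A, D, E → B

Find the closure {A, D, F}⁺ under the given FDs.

{A, B, D, F, G}

Start with {A, D, F}.
D → G applies; add {G} → now {A, D, F, G}.
G → B applies; add {B} → now {A, B, D, F, G}.
No further FD applies.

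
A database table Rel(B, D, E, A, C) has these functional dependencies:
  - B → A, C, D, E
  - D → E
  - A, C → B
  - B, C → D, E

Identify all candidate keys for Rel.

{B}⁺ = {A, B, C, D, E} — all of the relation — so {B} is a candidate key.
{A, C}⁺ = {A, B, C, D, E} — all of the relation — so {A, C} is a candidate key.
No proper subset of any of these is a key, and no other minimal superkey exists.

{A, C}, {B}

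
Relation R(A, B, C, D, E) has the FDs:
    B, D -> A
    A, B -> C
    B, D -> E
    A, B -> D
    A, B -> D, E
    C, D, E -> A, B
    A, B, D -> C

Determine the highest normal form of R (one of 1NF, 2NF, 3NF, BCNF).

Candidate keys: {A, B}, {B, D}, {C, D, E}. Prime attributes: {A, B, C, D, E}.
The left-hand side of every FD is a superkey, so BCNF is satisfied.

BCNF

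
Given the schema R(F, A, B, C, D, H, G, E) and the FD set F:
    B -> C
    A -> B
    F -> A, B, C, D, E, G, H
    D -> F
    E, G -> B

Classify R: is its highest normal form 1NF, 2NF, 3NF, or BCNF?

2NF

Candidate keys: {D}, {F}. Prime attributes: {D, F}.
B -> C: {B}⁺ = {B, C}, which is not all of the attributes, so the left side is not a superkey — BCNF is violated.
B -> C determines the non-prime attribute {C} from a non-superkey — 3NF is violated.
Every candidate key is a single attribute, so no partial dependency is possible; 2NF holds.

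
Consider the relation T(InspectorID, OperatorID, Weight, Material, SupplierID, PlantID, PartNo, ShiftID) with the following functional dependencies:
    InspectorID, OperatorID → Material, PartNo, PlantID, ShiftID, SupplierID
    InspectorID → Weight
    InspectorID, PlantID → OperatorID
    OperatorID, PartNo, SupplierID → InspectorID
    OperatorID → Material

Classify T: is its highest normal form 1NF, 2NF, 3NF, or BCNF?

1NF

Candidate keys: {InspectorID, OperatorID}, {InspectorID, PlantID}, {OperatorID, PartNo, SupplierID}. Prime attributes: {InspectorID, OperatorID, PartNo, PlantID, SupplierID}.
InspectorID → Weight breaks BCNF: {InspectorID}⁺ = {InspectorID, Weight}, so {InspectorID} is not a superkey.
Because {Weight} is non-prime and the left side of InspectorID → Weight is not a superkey, the relation is not in 3NF.
Since {InspectorID} ⊂ {InspectorID, OperatorID} and {InspectorID}⁺ ⊇ {Weight} with {Weight} non-prime, there is a partial dependency; 2NF fails.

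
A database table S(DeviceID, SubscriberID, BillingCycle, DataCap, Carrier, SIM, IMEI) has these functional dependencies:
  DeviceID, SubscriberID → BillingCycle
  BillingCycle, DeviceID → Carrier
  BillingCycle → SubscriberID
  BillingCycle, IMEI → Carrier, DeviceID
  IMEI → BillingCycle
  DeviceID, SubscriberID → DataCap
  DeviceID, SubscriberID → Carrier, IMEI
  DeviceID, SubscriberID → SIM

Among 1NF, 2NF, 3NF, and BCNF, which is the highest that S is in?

3NF

Candidate keys: {BillingCycle, DeviceID}, {DeviceID, SubscriberID}, {IMEI}. Prime attributes: {BillingCycle, DeviceID, IMEI, SubscriberID}.
For BillingCycle → SubscriberID we have {BillingCycle}⁺ = {BillingCycle, SubscriberID}; {BillingCycle} is not a superkey, so BCNF fails.
Its right-hand attributes {SubscriberID} are all prime, as are those of every other non-superkey FD — the relation is in 3NF.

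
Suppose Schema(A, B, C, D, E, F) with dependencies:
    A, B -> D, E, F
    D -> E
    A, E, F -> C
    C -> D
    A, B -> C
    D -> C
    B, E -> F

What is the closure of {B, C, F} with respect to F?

Start with {B, C, F}.
C -> D applies; add {D} → now {B, C, D, F}.
D -> E applies; add {E} → now {B, C, D, E, F}.
No further FD applies.

{B, C, D, E, F}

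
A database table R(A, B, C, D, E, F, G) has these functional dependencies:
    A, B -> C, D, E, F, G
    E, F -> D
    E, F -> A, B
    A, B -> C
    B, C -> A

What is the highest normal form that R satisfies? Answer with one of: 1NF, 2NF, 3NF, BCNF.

Candidate keys: {A, B}, {B, C}, {E, F}. Prime attributes: {A, B, C, E, F}.
Each dependency's left side is a superkey — BCNF holds.

BCNF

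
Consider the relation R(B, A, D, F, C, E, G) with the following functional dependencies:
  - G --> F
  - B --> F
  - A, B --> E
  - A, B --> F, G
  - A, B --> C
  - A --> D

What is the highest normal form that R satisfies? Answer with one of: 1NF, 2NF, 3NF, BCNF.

1NF

Candidate key: {A, B}. Prime attributes: {A, B}.
G --> F: {G}⁺ = {F, G}, which is not all of the attributes, so the left side is not a superkey — BCNF is violated.
G --> F determines the non-prime attribute {F} from a non-superkey — 3NF is violated.
The proper key subset {A} of {A, B} determines non-prime {D}, so the relation is not even in 2NF.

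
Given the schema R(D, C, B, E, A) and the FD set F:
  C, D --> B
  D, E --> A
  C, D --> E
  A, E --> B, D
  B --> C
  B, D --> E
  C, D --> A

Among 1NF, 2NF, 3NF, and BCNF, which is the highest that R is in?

Candidate keys: {A, E}, {B, D}, {C, D}, {D, E}. Prime attributes: {A, B, C, D, E}.
B --> C breaks BCNF: {B}⁺ = {B, C}, so {B} is not a superkey.
Its right-hand attributes {C} are all prime, as are those of every other non-superkey FD — the relation is in 3NF.

3NF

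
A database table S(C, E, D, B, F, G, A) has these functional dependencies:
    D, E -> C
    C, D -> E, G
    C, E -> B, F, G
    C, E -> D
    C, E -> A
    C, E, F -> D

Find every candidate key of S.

{C, D}, {C, E}, {D, E}

{C, D}⁺ = {A, B, C, D, E, F, G}, which is every attribute, so {C, D} is a candidate key.
{C, E}⁺ = {A, B, C, D, E, F, G}, which is every attribute, so {C, E} is a candidate key.
{D, E}⁺ = {A, B, C, D, E, F, G}, which is every attribute, so {D, E} is a candidate key.
Any other superkey properly contains one of these, so there are no further candidate keys.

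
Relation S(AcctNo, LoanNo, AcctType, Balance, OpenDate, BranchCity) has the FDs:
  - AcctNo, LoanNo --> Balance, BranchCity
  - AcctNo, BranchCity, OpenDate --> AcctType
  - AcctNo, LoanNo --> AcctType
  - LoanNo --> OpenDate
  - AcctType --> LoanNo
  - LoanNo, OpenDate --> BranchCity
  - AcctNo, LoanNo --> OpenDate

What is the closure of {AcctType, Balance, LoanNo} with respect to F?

Start with {AcctType, Balance, LoanNo}.
LoanNo --> OpenDate applies; add {OpenDate} → now {AcctType, Balance, LoanNo, OpenDate}.
LoanNo, OpenDate --> BranchCity applies; add {BranchCity} → now {AcctType, Balance, BranchCity, LoanNo, OpenDate}.
No further FD applies.

{AcctType, Balance, BranchCity, LoanNo, OpenDate}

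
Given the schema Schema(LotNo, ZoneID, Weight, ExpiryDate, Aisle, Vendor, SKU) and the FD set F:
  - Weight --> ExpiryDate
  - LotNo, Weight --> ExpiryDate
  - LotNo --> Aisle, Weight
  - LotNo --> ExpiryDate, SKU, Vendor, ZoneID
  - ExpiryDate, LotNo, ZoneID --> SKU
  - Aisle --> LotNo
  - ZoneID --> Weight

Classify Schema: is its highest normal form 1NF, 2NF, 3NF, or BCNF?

Candidate keys: {Aisle}, {LotNo}. Prime attributes: {Aisle, LotNo}.
For Weight --> ExpiryDate we have {Weight}⁺ = {ExpiryDate, Weight}; {Weight} is not a superkey, so BCNF fails.
Weight --> ExpiryDate has non-prime {ExpiryDate} on the right and a non-superkey on the left, so 3NF fails.
All keys have size 1, which rules out partial dependencies — 2NF is satisfied.

2NF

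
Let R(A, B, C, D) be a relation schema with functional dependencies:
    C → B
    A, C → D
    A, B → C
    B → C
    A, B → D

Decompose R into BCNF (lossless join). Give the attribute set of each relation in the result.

Candidate keys of the original relation: {A, B}, {A, C}.
In {A, B, C, D}, {C} is not a superkey ({C}⁺ restricted to this set is {B, C}), so split on C → B into {B, C} and {A, C, D}.
{B, C} has no BCNF violation.
{A, C, D} has no BCNF violation.

{A, C, D}; {B, C}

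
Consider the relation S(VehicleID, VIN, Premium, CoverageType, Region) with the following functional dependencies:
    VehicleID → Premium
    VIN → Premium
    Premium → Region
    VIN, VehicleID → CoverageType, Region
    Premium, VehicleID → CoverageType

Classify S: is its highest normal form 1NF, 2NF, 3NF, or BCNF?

1NF

Candidate key: {VIN, VehicleID}. Prime attributes: {VIN, VehicleID}.
VehicleID → Premium: {VehicleID}⁺ = {CoverageType, Premium, Region, VehicleID}, which is not all of the attributes, so the left side is not a superkey — BCNF is violated.
Because {Premium} is non-prime and the left side of VehicleID → Premium is not a superkey, the relation is not in 3NF.
The proper key subset {VIN} of {VIN, VehicleID} determines non-prime {Premium, Region}, so the relation is not even in 2NF.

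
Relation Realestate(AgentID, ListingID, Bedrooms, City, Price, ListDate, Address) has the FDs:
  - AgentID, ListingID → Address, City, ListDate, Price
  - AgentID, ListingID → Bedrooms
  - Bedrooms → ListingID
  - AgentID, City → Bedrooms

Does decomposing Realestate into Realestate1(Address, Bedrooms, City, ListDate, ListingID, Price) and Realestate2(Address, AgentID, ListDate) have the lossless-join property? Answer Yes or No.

No

Realestate1 ∩ Realestate2 = {Address, ListDate}; its closure under F is {Address, ListDate}.
Realestate1 ⊄ {Address, ListDate} and Realestate2 ⊄ {Address, ListDate}, so the split is lossy.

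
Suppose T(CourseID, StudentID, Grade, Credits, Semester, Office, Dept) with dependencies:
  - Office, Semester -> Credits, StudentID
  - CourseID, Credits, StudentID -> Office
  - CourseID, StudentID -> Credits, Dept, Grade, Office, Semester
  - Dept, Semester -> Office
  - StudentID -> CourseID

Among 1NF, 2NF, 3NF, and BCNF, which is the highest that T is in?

BCNF

Candidate keys: {Dept, Semester}, {Office, Semester}, {StudentID}. Prime attributes: {Dept, Office, Semester, StudentID}.
The left-hand side of every FD is a superkey, so BCNF is satisfied.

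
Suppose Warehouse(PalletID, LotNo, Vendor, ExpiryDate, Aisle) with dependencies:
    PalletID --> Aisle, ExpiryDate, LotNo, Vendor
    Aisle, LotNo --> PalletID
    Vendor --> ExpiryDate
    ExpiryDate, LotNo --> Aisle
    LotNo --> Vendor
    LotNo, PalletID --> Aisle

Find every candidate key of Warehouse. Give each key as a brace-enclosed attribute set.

{LotNo}, {PalletID}

{LotNo}⁺ = {Aisle, ExpiryDate, LotNo, PalletID, Vendor} — all of the relation — so {LotNo} is a candidate key.
{PalletID}⁺ = {Aisle, ExpiryDate, LotNo, PalletID, Vendor} — all of the relation — so {PalletID} is a candidate key.
No proper subset of any of these is a key, and no other minimal superkey exists.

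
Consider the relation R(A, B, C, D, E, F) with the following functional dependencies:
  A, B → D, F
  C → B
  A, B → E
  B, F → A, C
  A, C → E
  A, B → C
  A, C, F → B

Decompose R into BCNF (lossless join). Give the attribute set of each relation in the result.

Candidate keys of the original relation: {A, B}, {A, C}, {B, F}, {C, F}.
Within {A, B, C, D, E, F}: {C}⁺ ∩ {A, B, C, D, E, F} = {B, C}, not the whole set, so C → B violates BCNF; decompose into {B, C} and {A, C, D, E, F}.
{B, C} is in BCNF.
{A, C, D, E, F} is in BCNF.

{A, C, D, E, F}; {B, C}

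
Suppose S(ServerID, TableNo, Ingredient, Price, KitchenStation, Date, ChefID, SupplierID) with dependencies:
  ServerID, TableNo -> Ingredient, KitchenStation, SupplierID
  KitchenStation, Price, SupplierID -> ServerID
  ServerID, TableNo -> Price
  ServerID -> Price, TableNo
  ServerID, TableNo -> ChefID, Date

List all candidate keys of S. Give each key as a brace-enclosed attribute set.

{KitchenStation, Price, SupplierID}, {ServerID}

Closure of {ServerID} is {ChefID, Date, Ingredient, KitchenStation, Price, ServerID, SupplierID, TableNo}, the whole schema; {ServerID} is a candidate key.
Closure of {KitchenStation, Price, SupplierID} is {ChefID, Date, Ingredient, KitchenStation, Price, ServerID, SupplierID, TableNo}, the whole schema; {KitchenStation, Price, SupplierID} is a candidate key.
No proper subset of any of these is a key, and no other minimal superkey exists.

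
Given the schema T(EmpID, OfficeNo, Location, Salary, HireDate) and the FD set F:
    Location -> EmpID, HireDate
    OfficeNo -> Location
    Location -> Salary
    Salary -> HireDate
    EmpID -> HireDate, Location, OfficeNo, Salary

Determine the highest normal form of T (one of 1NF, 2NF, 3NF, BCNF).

Candidate keys: {EmpID}, {Location}, {OfficeNo}. Prime attributes: {EmpID, Location, OfficeNo}.
Salary -> HireDate: {Salary}⁺ = {HireDate, Salary}, which is not all of the attributes, so the left side is not a superkey — BCNF is violated.
Because {HireDate} is non-prime and the left side of Salary -> HireDate is not a superkey, the relation is not in 3NF.
Every candidate key is a single attribute, so no partial dependency is possible; 2NF holds.

2NF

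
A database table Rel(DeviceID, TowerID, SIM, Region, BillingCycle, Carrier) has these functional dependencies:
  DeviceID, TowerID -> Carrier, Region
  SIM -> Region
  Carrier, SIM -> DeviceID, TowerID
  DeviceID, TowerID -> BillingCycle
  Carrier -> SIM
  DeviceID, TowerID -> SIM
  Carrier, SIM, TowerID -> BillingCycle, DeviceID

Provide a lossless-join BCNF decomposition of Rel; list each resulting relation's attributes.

{BillingCycle, Carrier, DeviceID, SIM, TowerID}; {Region, SIM}

Candidate keys of the original relation: {Carrier}, {DeviceID, TowerID}.
In {BillingCycle, Carrier, DeviceID, Region, SIM, TowerID}, {SIM} is not a superkey ({SIM}⁺ restricted to this set is {Region, SIM}), so split on SIM -> Region into {Region, SIM} and {BillingCycle, Carrier, DeviceID, SIM, TowerID}.
{Region, SIM}: every determinant is a superkey — BCNF.
{BillingCycle, Carrier, DeviceID, SIM, TowerID}: every determinant is a superkey — BCNF.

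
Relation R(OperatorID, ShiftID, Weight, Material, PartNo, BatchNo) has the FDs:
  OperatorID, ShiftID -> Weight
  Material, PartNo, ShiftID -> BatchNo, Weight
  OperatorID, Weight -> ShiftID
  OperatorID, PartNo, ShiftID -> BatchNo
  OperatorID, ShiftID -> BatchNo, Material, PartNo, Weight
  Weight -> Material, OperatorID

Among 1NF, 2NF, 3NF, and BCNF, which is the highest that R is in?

Candidate keys: {Material, PartNo, ShiftID}, {OperatorID, ShiftID}, {Weight}. Prime attributes: {Material, OperatorID, PartNo, ShiftID, Weight}.
Every FD has a superkey on the left, so the relation is in BCNF.

BCNF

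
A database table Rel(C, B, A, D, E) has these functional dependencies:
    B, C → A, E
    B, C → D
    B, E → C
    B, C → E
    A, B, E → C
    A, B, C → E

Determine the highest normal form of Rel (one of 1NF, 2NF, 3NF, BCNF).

BCNF

Candidate keys: {B, C}, {B, E}. Prime attributes: {B, C, E}.
Each dependency's left side is a superkey — BCNF holds.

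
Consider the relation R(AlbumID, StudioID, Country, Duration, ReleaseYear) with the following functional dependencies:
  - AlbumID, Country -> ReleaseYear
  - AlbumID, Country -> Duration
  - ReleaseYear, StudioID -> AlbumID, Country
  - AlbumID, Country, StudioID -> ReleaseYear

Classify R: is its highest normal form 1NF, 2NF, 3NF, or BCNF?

1NF

Candidate keys: {AlbumID, Country, StudioID}, {ReleaseYear, StudioID}. Prime attributes: {AlbumID, Country, ReleaseYear, StudioID}.
AlbumID, Country -> ReleaseYear: {AlbumID, Country}⁺ = {AlbumID, Country, Duration, ReleaseYear}, which is not all of the attributes, so the left side is not a superkey — BCNF is violated.
AlbumID, Country -> Duration determines the non-prime attribute {Duration} from a non-superkey — 3NF is violated.
Since {AlbumID, Country} ⊂ {AlbumID, Country, StudioID} and {AlbumID, Country}⁺ ⊇ {Duration} with {Duration} non-prime, there is a partial dependency; 2NF fails.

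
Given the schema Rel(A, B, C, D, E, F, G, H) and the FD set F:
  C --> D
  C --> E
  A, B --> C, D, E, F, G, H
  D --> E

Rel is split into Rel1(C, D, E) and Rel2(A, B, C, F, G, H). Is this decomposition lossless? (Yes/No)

The shared attributes are {C} and {C}⁺ = {C, D, E}.
Since Rel1 ⊆ {C, D, E}, the intersection is a superkey of Rel1; the decomposition is lossless.

Yes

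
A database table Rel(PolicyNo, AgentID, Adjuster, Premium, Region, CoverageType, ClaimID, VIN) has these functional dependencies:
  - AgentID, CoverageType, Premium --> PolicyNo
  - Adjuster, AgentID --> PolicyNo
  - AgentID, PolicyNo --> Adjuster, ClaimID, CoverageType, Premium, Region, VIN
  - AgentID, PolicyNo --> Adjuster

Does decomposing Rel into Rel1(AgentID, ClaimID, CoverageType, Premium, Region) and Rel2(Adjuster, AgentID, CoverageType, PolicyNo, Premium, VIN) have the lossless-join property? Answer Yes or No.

Rel1 ∩ Rel2 = {AgentID, CoverageType, Premium}; its closure under F is {Adjuster, AgentID, ClaimID, CoverageType, PolicyNo, Premium, Region, VIN}.
Rel1 is contained in that closure, so Rel1 ∩ Rel2 --> Rel1 holds and the join is lossless.

Yes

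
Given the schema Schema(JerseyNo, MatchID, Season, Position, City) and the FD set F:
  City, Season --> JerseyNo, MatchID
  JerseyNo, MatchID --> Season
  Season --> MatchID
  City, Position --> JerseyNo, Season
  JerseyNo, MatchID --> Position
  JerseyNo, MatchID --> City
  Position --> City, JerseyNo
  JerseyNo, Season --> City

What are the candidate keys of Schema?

{Position} is a candidate key since {Position}⁺ = {City, JerseyNo, MatchID, Position, Season} covers every attribute.
{City, Season} is a candidate key since {City, Season}⁺ = {City, JerseyNo, MatchID, Position, Season} covers every attribute.
{JerseyNo, MatchID} is a candidate key since {JerseyNo, MatchID}⁺ = {City, JerseyNo, MatchID, Position, Season} covers every attribute.
{JerseyNo, Season} is a candidate key since {JerseyNo, Season}⁺ = {City, JerseyNo, MatchID, Position, Season} covers every attribute.
These are minimal and exhaustive — every other superkey contains one of them.

{City, Season}, {JerseyNo, MatchID}, {JerseyNo, Season}, {Position}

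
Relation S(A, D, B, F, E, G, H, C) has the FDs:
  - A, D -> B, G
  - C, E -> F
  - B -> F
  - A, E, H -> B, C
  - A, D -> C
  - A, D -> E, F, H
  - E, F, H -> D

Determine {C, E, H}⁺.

Start with {C, E, H}.
C, E -> F applies; add {F} → now {C, E, F, H}.
E, F, H -> D applies; add {D} → now {C, D, E, F, H}.
No further FD applies.

{C, D, E, F, H}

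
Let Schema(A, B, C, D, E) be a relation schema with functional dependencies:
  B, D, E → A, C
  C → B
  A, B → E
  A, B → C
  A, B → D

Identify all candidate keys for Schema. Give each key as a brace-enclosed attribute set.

{A, B}, {A, C}, {B, D, E}, {C, D, E}

{A, B}⁺ = {A, B, C, D, E} — all of the relation — so {A, B} is a candidate key.
{A, C}⁺ = {A, B, C, D, E} — all of the relation — so {A, C} is a candidate key.
{B, D, E}⁺ = {A, B, C, D, E} — all of the relation — so {B, D, E} is a candidate key.
{C, D, E}⁺ = {A, B, C, D, E} — all of the relation — so {C, D, E} is a candidate key.
These are minimal and exhaustive — every other superkey contains one of them.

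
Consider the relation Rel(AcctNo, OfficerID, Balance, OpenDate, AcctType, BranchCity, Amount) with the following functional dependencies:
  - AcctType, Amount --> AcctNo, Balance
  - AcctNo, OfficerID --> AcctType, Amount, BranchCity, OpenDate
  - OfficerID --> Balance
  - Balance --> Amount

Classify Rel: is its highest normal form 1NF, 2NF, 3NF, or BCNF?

Candidate keys: {AcctNo, OfficerID}, {AcctType, OfficerID}. Prime attributes: {AcctNo, AcctType, OfficerID}.
AcctType, Amount --> AcctNo, Balance: {AcctType, Amount}⁺ = {AcctNo, AcctType, Amount, Balance}, which is not all of the attributes, so the left side is not a superkey — BCNF is violated.
AcctType, Amount --> AcctNo, Balance determines the non-prime attribute {Balance} from a non-superkey — 3NF is violated.
{OfficerID} is a proper subset of the key {AcctNo, OfficerID}, and {OfficerID}⁺ contains the non-prime attributes {Amount, Balance} — a partial dependency, so 2NF is violated.

1NF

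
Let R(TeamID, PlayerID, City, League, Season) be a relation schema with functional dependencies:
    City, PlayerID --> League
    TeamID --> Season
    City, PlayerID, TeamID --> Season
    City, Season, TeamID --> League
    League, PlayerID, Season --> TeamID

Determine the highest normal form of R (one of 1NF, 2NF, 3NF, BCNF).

1NF

Candidate keys: {City, PlayerID, Season}, {City, PlayerID, TeamID}. Prime attributes: {City, PlayerID, Season, TeamID}.
City, PlayerID --> League breaks BCNF: {City, PlayerID}⁺ = {City, League, PlayerID}, so {City, PlayerID} is not a superkey.
City, PlayerID --> League has non-prime {League} on the right and a non-superkey on the left, so 3NF fails.
Since {City, PlayerID} ⊂ {City, PlayerID, Season} and {City, PlayerID}⁺ ⊇ {League} with {League} non-prime, there is a partial dependency; 2NF fails.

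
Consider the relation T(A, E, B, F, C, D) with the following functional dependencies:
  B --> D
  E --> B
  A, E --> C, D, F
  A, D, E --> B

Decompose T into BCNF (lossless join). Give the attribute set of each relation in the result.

Candidate key of the original relation: {A, E}.
In {A, B, C, D, E, F}, {B} is not a superkey ({B}⁺ restricted to this set is {B, D}), so split on B --> D into {B, D} and {A, B, C, E, F}.
{B, D}: every determinant is a superkey — BCNF.
In {A, B, C, E, F}, {E} is not a superkey ({E}⁺ restricted to this set is {B, E}), so split on E --> B into {B, E} and {A, C, E, F}.
{B, E}: every determinant is a superkey — BCNF.
{A, C, E, F}: every determinant is a superkey — BCNF.

{A, C, E, F}; {B, D}; {B, E}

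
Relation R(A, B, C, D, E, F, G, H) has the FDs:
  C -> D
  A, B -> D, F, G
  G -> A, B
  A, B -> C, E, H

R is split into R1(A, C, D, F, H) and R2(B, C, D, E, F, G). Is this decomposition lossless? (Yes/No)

R1 ∩ R2 = {C, D, F}; its closure under F is {C, D, F}.
The closure covers neither R1 nor R2 entirely; the join is not lossless.

No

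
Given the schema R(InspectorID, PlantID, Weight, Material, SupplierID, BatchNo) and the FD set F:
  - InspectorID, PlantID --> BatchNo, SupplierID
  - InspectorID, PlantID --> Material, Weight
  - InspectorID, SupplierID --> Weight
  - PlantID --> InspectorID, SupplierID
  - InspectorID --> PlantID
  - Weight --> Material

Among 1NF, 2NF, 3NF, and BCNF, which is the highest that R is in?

2NF

Candidate keys: {InspectorID}, {PlantID}. Prime attributes: {InspectorID, PlantID}.
Weight --> Material breaks BCNF: {Weight}⁺ = {Material, Weight}, so {Weight} is not a superkey.
Because {Material} is non-prime and the left side of Weight --> Material is not a superkey, the relation is not in 3NF.
Every candidate key is a single attribute, so no partial dependency is possible; 2NF holds.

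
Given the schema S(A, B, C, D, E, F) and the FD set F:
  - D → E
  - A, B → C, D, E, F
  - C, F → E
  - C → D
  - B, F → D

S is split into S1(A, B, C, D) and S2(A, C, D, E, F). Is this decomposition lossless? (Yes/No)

The shared attributes are {A, C, D} and {A, C, D}⁺ = {A, C, D, E}.
S1 ⊄ {A, C, D, E} and S2 ⊄ {A, C, D, E}, so the split is lossy.

No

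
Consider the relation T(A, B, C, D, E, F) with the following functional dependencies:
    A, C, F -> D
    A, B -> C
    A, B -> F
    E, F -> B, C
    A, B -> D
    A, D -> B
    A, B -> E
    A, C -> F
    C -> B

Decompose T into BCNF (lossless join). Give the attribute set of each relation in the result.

{A, D, E, F}; {B, C}; {C, E, F}

Candidate keys of the original relation: {A, B}, {A, C}, {A, D}, {A, E, F}.
{A, B, C, D, E, F}: {E, F} determines {B, C, E, F} here but is not a superkey — split on E, F -> B, C, giving {B, C, E, F} and {A, D, E, F}.
{B, C, E, F}: {C} determines {B, C} here but is not a superkey — split on C -> B, giving {B, C} and {C, E, F}.
{B, C}: every determinant is a superkey — BCNF.
{C, E, F}: every determinant is a superkey — BCNF.
{A, D, E, F}: every determinant is a superkey — BCNF.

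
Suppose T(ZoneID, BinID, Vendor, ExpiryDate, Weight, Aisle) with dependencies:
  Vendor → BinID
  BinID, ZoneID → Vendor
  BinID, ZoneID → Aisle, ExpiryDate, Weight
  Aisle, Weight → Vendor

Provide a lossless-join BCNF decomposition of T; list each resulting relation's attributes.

{Aisle, ExpiryDate, Weight, ZoneID}; {Aisle, Vendor, Weight}; {BinID, Vendor}

Candidate keys of the original relation: {Aisle, Weight, ZoneID}, {BinID, ZoneID}, {Vendor, ZoneID}.
{Aisle, BinID, ExpiryDate, Vendor, Weight, ZoneID}: {Vendor} determines {BinID, Vendor} here but is not a superkey — split on Vendor → BinID, giving {BinID, Vendor} and {Aisle, ExpiryDate, Vendor, Weight, ZoneID}.
{BinID, Vendor}: every determinant is a superkey — BCNF.
{Aisle, ExpiryDate, Vendor, Weight, ZoneID}: {Aisle, Weight} determines {Aisle, Vendor, Weight} here but is not a superkey — split on Aisle, Weight → Vendor, giving {Aisle, Vendor, Weight} and {Aisle, ExpiryDate, Weight, ZoneID}.
{Aisle, Vendor, Weight}: every determinant is a superkey — BCNF.
{Aisle, ExpiryDate, Weight, ZoneID}: every determinant is a superkey — BCNF.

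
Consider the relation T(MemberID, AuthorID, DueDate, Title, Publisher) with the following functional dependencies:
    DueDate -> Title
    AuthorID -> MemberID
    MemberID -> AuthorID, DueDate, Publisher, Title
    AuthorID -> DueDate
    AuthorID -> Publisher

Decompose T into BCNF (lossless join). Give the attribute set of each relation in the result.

Candidate keys of the original relation: {AuthorID}, {MemberID}.
{AuthorID, DueDate, MemberID, Publisher, Title}: {DueDate} determines {DueDate, Title} here but is not a superkey — split on DueDate -> Title, giving {DueDate, Title} and {AuthorID, DueDate, MemberID, Publisher}.
{DueDate, Title} has no BCNF violation.
{AuthorID, DueDate, MemberID, Publisher} has no BCNF violation.

{AuthorID, DueDate, MemberID, Publisher}; {DueDate, Title}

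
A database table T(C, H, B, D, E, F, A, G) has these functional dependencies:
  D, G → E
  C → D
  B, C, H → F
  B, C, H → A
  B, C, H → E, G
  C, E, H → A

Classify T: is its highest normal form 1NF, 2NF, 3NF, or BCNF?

1NF

Candidate key: {B, C, H}. Prime attributes: {B, C, H}.
For D, G → E we have {D, G}⁺ = {D, E, G}; {D, G} is not a superkey, so BCNF fails.
D, G → E has non-prime {E} on the right and a non-superkey on the left, so 3NF fails.
{C} is a proper subset of the key {B, C, H}, and {C}⁺ contains the non-prime attribute {D} — a partial dependency, so 2NF is violated.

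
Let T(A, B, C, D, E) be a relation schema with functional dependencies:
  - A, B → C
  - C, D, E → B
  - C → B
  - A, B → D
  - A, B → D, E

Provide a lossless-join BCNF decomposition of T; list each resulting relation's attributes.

Candidate keys of the original relation: {A, B}, {A, C}.
Within {A, B, C, D, E}: {C, D, E}⁺ ∩ {A, B, C, D, E} = {B, C, D, E}, not the whole set, so C, D, E → B violates BCNF; decompose into {B, C, D, E} and {A, C, D, E}.
Within {B, C, D, E}: {C}⁺ ∩ {B, C, D, E} = {B, C}, not the whole set, so C → B violates BCNF; decompose into {B, C} and {C, D, E}.
{B, C} is in BCNF.
{C, D, E} is in BCNF.
{A, C, D, E} is in BCNF.

{A, C, D, E}; {B, C}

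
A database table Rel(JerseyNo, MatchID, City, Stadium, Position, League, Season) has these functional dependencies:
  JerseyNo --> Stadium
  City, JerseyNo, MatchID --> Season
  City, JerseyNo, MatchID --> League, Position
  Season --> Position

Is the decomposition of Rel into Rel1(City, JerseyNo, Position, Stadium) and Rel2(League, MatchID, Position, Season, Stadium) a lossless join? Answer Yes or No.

No

Rel1 ∩ Rel2 = {Position, Stadium}; its closure under F is {Position, Stadium}.
Neither Rel1 nor Rel2 is contained in that closure, so the decomposition is lossy.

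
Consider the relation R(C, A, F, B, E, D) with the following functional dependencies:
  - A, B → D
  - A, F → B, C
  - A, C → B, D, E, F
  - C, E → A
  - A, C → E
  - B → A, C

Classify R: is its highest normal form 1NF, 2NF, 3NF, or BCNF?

BCNF

Candidate keys: {A, C}, {A, F}, {B}, {C, E}. Prime attributes: {A, B, C, E, F}.
The left-hand side of every FD is a superkey, so BCNF is satisfied.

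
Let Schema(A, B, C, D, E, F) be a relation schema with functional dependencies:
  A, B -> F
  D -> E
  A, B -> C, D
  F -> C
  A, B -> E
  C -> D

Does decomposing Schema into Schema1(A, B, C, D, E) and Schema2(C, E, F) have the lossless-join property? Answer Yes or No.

The shared attributes are {C, E} and {C, E}⁺ = {C, D, E}.
Neither Schema1 nor Schema2 is contained in that closure, so the decomposition is lossy.

No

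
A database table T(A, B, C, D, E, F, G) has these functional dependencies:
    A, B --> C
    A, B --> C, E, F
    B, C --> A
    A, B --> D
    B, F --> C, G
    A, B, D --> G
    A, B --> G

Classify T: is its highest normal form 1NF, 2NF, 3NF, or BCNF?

BCNF

Candidate keys: {A, B}, {B, C}, {B, F}. Prime attributes: {A, B, C, F}.
Every FD has a superkey on the left, so the relation is in BCNF.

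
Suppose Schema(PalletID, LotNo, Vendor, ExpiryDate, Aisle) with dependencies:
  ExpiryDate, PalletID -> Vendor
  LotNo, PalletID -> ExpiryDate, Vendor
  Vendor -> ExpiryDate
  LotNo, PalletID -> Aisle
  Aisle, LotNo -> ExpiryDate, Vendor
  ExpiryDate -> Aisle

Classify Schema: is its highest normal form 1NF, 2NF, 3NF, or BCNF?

2NF

Candidate key: {LotNo, PalletID}. Prime attributes: {LotNo, PalletID}.
ExpiryDate, PalletID -> Vendor: {ExpiryDate, PalletID}⁺ = {Aisle, ExpiryDate, PalletID, Vendor}, which is not all of the attributes, so the left side is not a superkey — BCNF is violated.
ExpiryDate, PalletID -> Vendor has non-prime {Vendor} on the right and a non-superkey on the left, so 3NF fails.
No proper subset of a key has a non-prime attribute in its closure, so there is no partial dependency; 2NF holds.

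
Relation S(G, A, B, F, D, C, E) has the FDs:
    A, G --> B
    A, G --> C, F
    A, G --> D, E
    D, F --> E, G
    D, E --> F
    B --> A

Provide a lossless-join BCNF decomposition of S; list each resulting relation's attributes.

Candidate keys of the original relation: {A, D, E}, {A, D, F}, {A, G}, {B, D, E}, {B, D, F}, {B, G}.
{A, B, C, D, E, F, G}: {D, F} determines {D, E, F, G} here but is not a superkey — split on D, F --> E, G, giving {D, E, F, G} and {A, B, C, D, F}.
{D, E, F, G}: every determinant is a superkey — BCNF.
{A, B, C, D, F}: {B} determines {A, B} here but is not a superkey — split on B --> A, giving {A, B} and {B, C, D, F}.
{A, B}: every determinant is a superkey — BCNF.
{B, C, D, F}: every determinant is a superkey — BCNF.

{A, B}; {B, C, D, F}; {D, E, F, G}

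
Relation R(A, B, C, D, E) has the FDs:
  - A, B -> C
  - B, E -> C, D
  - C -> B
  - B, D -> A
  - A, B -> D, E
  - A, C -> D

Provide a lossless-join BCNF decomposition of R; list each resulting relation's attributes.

Candidate keys of the original relation: {A, B}, {A, C}, {B, D}, {B, E}, {C, D}, {C, E}.
Within {A, B, C, D, E}: {C}⁺ ∩ {A, B, C, D, E} = {B, C}, not the whole set, so C -> B violates BCNF; decompose into {B, C} and {A, C, D, E}.
{B, C} has no BCNF violation.
{A, C, D, E} has no BCNF violation.

{A, C, D, E}; {B, C}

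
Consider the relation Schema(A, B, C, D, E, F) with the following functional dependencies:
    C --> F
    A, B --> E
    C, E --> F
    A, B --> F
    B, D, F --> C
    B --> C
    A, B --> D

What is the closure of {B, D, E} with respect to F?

{B, C, D, E, F}

Start with {B, D, E}.
B --> C applies; add {C} → now {B, C, D, E}.
C --> F applies; add {F} → now {B, C, D, E, F}.
No further FD applies.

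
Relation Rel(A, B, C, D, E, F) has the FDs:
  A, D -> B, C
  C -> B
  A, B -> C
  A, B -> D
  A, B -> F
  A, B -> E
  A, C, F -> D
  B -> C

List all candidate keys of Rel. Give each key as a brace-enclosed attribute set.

{A, B}, {A, C}, {A, D}

{A} never appears on the right of any FD, so every key must include it.
{A, B}⁺ = {A, B, C, D, E, F}, which is every attribute, so {A, B} is a candidate key.
{A, C}⁺ = {A, B, C, D, E, F}, which is every attribute, so {A, C} is a candidate key.
{A, D}⁺ = {A, B, C, D, E, F}, which is every attribute, so {A, D} is a candidate key.
Any other superkey properly contains one of these, so there are no further candidate keys.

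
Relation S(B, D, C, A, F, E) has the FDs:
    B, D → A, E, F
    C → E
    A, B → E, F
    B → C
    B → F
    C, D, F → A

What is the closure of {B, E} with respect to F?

{B, C, E, F}

Start with {B, E}.
B → C applies; add {C} → now {B, C, E}.
B → F applies; add {F} → now {B, C, E, F}.
No further FD applies.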